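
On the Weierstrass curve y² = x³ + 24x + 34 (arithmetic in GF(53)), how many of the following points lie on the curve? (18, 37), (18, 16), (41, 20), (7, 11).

3

(18, 37): 37² ≡ 44, rhs ≡ 44 → on.
(18, 16): 16² ≡ 44, rhs ≡ 44 → on.
(41, 20): 20² ≡ 29, rhs ≡ 32 → off.
(7, 11): 11² ≡ 15, rhs ≡ 15 → on.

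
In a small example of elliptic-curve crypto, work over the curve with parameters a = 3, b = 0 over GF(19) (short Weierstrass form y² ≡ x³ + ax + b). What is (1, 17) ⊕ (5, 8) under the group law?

(5, 11)

(1, 17) + (5, 8). λ = (8 - 17)/(5 - 1) ≡ 10/4 mod 19. 4⁻¹ ≡ 5 (mod 19), so λ ≡ 12.
  x = λ² - 1 - 5 = 144 - 6 ≡ 5; y = λ·(1 - 5) - 17 ≡ 11. → (5, 11)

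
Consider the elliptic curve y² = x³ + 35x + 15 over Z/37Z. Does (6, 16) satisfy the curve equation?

yes

y² = 16² ≡ 34; x³ + 35x + 15 = 441 ≡ 34 (mod 37). 34 = 34.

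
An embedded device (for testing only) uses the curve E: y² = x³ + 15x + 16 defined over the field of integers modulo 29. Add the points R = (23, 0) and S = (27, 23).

(3, 28)

(23, 0) + (27, 23). λ = (23 - 0)/(27 - 23) ≡ 23/4 mod 29. 4⁻¹ ≡ 22 (mod 29) since 4·22 = 88 ≡ 1, so λ ≡ 13.
  x = λ² - 23 - 27 = 169 - 50 ≡ 3; y = λ·(23 - 3) - 0 ≡ 28. → (3, 28)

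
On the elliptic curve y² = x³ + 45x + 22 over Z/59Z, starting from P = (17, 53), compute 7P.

(6, 6)

Repeated addition: build up to 7P.
2P: tangent at (17, 53): λ = (3·17² + 45)/(2·53) ≡ 27/47. 47⁻¹ ≡ 54 (mod 59) since 47·54 = 2538 ≡ 1, so λ ≡ 27·54 ≡ 42.
  x = λ² - 17 - 17 = 1764 - 34 ≡ 19; y = λ·(17 - 19) - 53 ≡ 40. → (19, 40)
3P: (19, 40) + (17, 53). λ = (53 - 40)/(17 - 19) ≡ 13/57 mod 59. 57⁻¹ ≡ 29 (mod 59), so λ ≡ 23.
  x = λ² - 19 - 17 = 529 - 36 ≡ 21; y = λ·(19 - 21) - 40 ≡ 32. → (21, 32)
4P: (21, 32) + (17, 53). λ = (53 - 32)/(17 - 21) ≡ 21/55 mod 59. 55⁻¹ ≡ 44 (mod 59) since 55·44 = 2420 ≡ 1, so λ ≡ 39.
  x = λ² - 21 - 17 = 1521 - 38 ≡ 8; y = λ·(21 - 8) - 32 ≡ 3. → (8, 3)
5P: (8, 3) + (17, 53). λ = (53 - 3)/(17 - 8) ≡ 50/9 mod 59. 9⁻¹ ≡ 46 (mod 59), so λ ≡ 58.
  x = λ² - 8 - 17 = 3364 - 25 ≡ 35; y = λ·(8 - 35) - 3 ≡ 24. → (35, 24)
6P: (35, 24) + (17, 53). λ = (53 - 24)/(17 - 35) ≡ 29/41 mod 59. 41⁻¹ ≡ 36 (mod 59) since 41·36 = 1476 ≡ 1, so λ ≡ 41.
  x = λ² - 35 - 17 = 1681 - 52 ≡ 36; y = λ·(35 - 36) - 24 ≡ 53. → (36, 53)
7P: (36, 53) + (17, 53). λ = (53 - 53)/(17 - 36) ≡ 0/40 mod 59. 40⁻¹ ≡ 31 (mod 59) since 40·31 = 1240 ≡ 1, so λ ≡ 0.
  x = λ² - 36 - 17 = 0 - 53 ≡ 6; y = λ·(36 - 6) - 53 ≡ 6. → (6, 6)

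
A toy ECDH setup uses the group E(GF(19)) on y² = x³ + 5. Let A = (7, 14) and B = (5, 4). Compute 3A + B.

(15, 6)

First 3A:
Repeated addition: build up to 3A.
2A: tangent at (7, 14): λ = (3·7² + 0)/(2·14) ≡ 14/9. 9⁻¹ ≡ 17 (mod 19) since 9·17 = 153 ≡ 1, so λ ≡ 14·17 ≡ 10.
  x = λ² - 7 - 7 = 100 - 14 ≡ 10; y = λ·(7 - 10) - 14 ≡ 13. → (10, 13)
3A: (10, 13) + (7, 14). λ = (14 - 13)/(7 - 10) ≡ 1/16 mod 19. 16⁻¹ ≡ 6 (mod 19) since 16·6 = 96 ≡ 1, so λ ≡ 6.
  x = λ² - 10 - 7 = 36 - 17 ≡ 0; y = λ·(10 - 0) - 13 ≡ 9. → (0, 9)
3A = (0, 9).
Finally 3A + B:
(0, 9) + (5, 4). λ = (4 - 9)/(5 - 0) ≡ 14/5 mod 19. 5⁻¹ ≡ 4 (mod 19) since 5·4 = 20 ≡ 1, so λ ≡ 18.
  x = λ² - 0 - 5 = 324 - 5 ≡ 15; y = λ·(0 - 15) - 9 ≡ 6. → (15, 6)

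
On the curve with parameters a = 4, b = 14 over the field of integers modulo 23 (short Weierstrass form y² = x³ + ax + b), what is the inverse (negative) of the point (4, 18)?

(4, 5)

-(4, 18) = (4, -18 mod 23) = (4, 5).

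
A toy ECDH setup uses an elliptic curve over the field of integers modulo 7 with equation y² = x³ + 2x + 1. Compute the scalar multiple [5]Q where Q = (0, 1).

Repeated addition: build up to 5Q.
2Q: tangent at (0, 1): λ = (3·0² + 2)/(2·1) ≡ 2/2. 2⁻¹ ≡ 4 (mod 7), so λ ≡ 2·4 ≡ 1.
  x = λ² - 0 - 0 = 1 - 0 ≡ 1; y = λ·(0 - 1) - 1 ≡ 5. → (1, 5)
3Q: (1, 5) + (0, 1). λ = (1 - 5)/(0 - 1) ≡ 3/6 mod 7. 6⁻¹ ≡ 6 (mod 7), so λ ≡ 4.
  x = λ² - 1 - 0 = 16 - 1 ≡ 1; y = λ·(1 - 1) - 5 ≡ 2. → (1, 2)
4Q: (1, 2) + (0, 1). λ = (1 - 2)/(0 - 1) ≡ 6/6 mod 7. 6⁻¹ ≡ 6 (mod 7) since 6·6 = 36 ≡ 1, so λ ≡ 1.
  x = λ² - 1 - 0 = 1 - 1 ≡ 0; y = λ·(1 - 0) - 2 ≡ 6. → (0, 6)
5Q: (0, 6) + (0, 1): same x and y₁ ≡ -y₂, so the sum is O.

O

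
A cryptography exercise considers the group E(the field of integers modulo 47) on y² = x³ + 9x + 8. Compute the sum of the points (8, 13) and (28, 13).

(8, 13) + (28, 13). λ = (13 - 13)/(28 - 8) ≡ 0/20 mod 47. 20⁻¹ ≡ 40 (mod 47) since 20·40 = 800 ≡ 1, so λ ≡ 0.
  x = λ² - 8 - 28 = 0 - 36 ≡ 11; y = λ·(8 - 11) - 13 ≡ 34. → (11, 34)

(11, 34)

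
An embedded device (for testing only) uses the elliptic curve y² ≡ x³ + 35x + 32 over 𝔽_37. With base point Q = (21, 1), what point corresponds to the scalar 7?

O

Double-and-add on 7 = (111)₂. Start with Q = (21, 1) for the leading 1-bit.
double: tangent at (21, 1): λ = (3·21² + 35)/(2·1) ≡ 26/2. 2⁻¹ ≡ 19 (mod 37), so λ ≡ 26·19 ≡ 13.
  x = λ² - 21 - 21 = 169 - 42 ≡ 16; y = λ·(21 - 16) - 1 ≡ 27. → (16, 27)
add Q: (16, 27) + (21, 1). λ = (1 - 27)/(21 - 16) ≡ 11/5 mod 37. 5⁻¹ ≡ 15 (mod 37) since 5·15 = 75 ≡ 1, so λ ≡ 17.
  x = λ² - 16 - 21 = 289 - 37 ≡ 30; y = λ·(16 - 30) - 27 ≡ 31. → (30, 31)
double: tangent at (30, 31): λ = (3·30² + 35)/(2·31) ≡ 34/25. 25⁻¹ ≡ 3 (mod 37), so λ ≡ 34·3 ≡ 28.
  x = λ² - 30 - 30 = 784 - 60 ≡ 21; y = λ·(30 - 21) - 31 ≡ 36. → (21, 36)
add Q: (21, 36) + (21, 1): same x and y₁ ≡ -y₂, so the sum is O.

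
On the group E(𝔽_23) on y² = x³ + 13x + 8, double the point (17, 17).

(18, 18)

tangent at (17, 17): λ = (3·17² + 13)/(2·17) ≡ 6/11. 11⁻¹ ≡ 21 (mod 23) since 11·21 = 231 ≡ 1, so λ ≡ 6·21 ≡ 11.
  x = λ² - 17 - 17 = 121 - 34 ≡ 18; y = λ·(17 - 18) - 17 ≡ 18. → (18, 18)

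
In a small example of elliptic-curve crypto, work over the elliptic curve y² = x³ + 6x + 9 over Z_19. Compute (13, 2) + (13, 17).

The two points share x = 13 and their y-coordinates satisfy 2 + 17 ≡ 0 (mod 19), so they are inverses. Their sum is the point at infinity.

O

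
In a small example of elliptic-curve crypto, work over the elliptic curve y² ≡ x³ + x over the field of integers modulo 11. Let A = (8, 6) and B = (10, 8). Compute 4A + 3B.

First 4A:
Repeated addition: build up to 4A.
2A: tangent at (8, 6): λ = (3·8² + 1)/(2·6) ≡ 6/1. 1⁻¹ ≡ 1 (mod 11) since 1·1 = 1 ≡ 1, so λ ≡ 6·1 ≡ 6.
  x = λ² - 8 - 8 = 36 - 16 ≡ 9; y = λ·(8 - 9) - 6 ≡ 10. → (9, 10)
3A: (9, 10) + (8, 6). λ = (6 - 10)/(8 - 9) ≡ 7/10 mod 11. 10⁻¹ ≡ 10 (mod 11), so λ ≡ 4.
  x = λ² - 9 - 8 = 16 - 17 ≡ 10; y = λ·(9 - 10) - 10 ≡ 8. → (10, 8)
4A: (10, 8) + (8, 6). λ = (6 - 8)/(8 - 10) ≡ 9/9 mod 11. 9⁻¹ ≡ 5 (mod 11) since 9·5 = 45 ≡ 1, so λ ≡ 1.
  x = λ² - 10 - 8 = 1 - 18 ≡ 5; y = λ·(10 - 5) - 8 ≡ 8. → (5, 8)
4A = (5, 8).
Next 3B:
Repeated addition: build up to 3B.
2B: tangent at (10, 8): λ = (3·10² + 1)/(2·8) ≡ 4/5. 5⁻¹ ≡ 9 (mod 11), so λ ≡ 4·9 ≡ 3.
  x = λ² - 10 - 10 = 9 - 20 ≡ 0; y = λ·(10 - 0) - 8 ≡ 0. → (0, 0)
3B: (0, 0) + (10, 8). λ = (8 - 0)/(10 - 0) ≡ 8/10 mod 11. 10⁻¹ ≡ 10 (mod 11), so λ ≡ 3.
  x = λ² - 0 - 10 = 9 - 10 ≡ 10; y = λ·(0 - 10) - 0 ≡ 3. → (10, 3)
3B = (10, 3).
Finally 4A + 3B:
(5, 8) + (10, 3). λ = (3 - 8)/(10 - 5) ≡ 6/5 mod 11. 5⁻¹ ≡ 9 (mod 11) since 5·9 = 45 ≡ 1, so λ ≡ 10.
  x = λ² - 5 - 10 = 100 - 15 ≡ 8; y = λ·(5 - 8) - 8 ≡ 6. → (8, 6)

(8, 6)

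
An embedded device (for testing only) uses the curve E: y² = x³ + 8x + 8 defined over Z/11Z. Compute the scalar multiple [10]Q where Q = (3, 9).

(8, 10)

Double-and-add on 10 = (1010)₂. Start with Q = (3, 9) for the leading 1-bit.
double: tangent at (3, 9): λ = (3·3² + 8)/(2·9) ≡ 2/7. 7⁻¹ ≡ 8 (mod 11), so λ ≡ 2·8 ≡ 5.
  x = λ² - 3 - 3 = 25 - 6 ≡ 8; y = λ·(3 - 8) - 9 ≡ 10. → (8, 10)
double: tangent at (8, 10): λ = (3·8² + 8)/(2·10) ≡ 2/9. 9⁻¹ ≡ 5 (mod 11), so λ ≡ 2·5 ≡ 10.
  x = λ² - 8 - 8 = 100 - 16 ≡ 7; y = λ·(8 - 7) - 10 ≡ 0. → (7, 0)
add Q: (7, 0) + (3, 9). λ = (9 - 0)/(3 - 7) ≡ 9/7 mod 11. 7⁻¹ ≡ 8 (mod 11) since 7·8 = 56 ≡ 1, so λ ≡ 6.
  x = λ² - 7 - 3 = 36 - 10 ≡ 4; y = λ·(7 - 4) - 0 ≡ 7. → (4, 7)
double: tangent at (4, 7): λ = (3·4² + 8)/(2·7) ≡ 1/3. 3⁻¹ ≡ 4 (mod 11), so λ ≡ 1·4 ≡ 4.
  x = λ² - 4 - 4 = 16 - 8 ≡ 8; y = λ·(4 - 8) - 7 ≡ 10. → (8, 10)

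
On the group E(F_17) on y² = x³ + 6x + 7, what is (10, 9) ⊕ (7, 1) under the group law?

(10, 9) + (7, 1). λ = (1 - 9)/(7 - 10) ≡ 9/14 mod 17. 14⁻¹ ≡ 11 (mod 17) since 14·11 = 154 ≡ 1, so λ ≡ 14.
  x = λ² - 10 - 7 = 196 - 17 ≡ 9; y = λ·(10 - 9) - 9 ≡ 5. → (9, 5)

(9, 5)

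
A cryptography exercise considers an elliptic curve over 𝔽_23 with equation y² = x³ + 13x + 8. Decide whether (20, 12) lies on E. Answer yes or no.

no

y² = 12² ≡ 6; x³ + 13x + 8 = 8268 ≡ 11 (mod 23). 6 ≠ 11.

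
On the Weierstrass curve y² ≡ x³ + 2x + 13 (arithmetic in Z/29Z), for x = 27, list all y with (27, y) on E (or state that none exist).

x³ + 2x + 13 = 19750 ≡ 1 (mod 29).
Square roots of 1 mod 29: 1 and 28 (since 1² = 1 ≡ 1).

1, 28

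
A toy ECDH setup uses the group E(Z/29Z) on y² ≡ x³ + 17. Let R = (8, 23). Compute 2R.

tangent at (8, 23): λ = (3·8² + 0)/(2·23) ≡ 18/17. 17⁻¹ ≡ 12 (mod 29) since 17·12 = 204 ≡ 1, so λ ≡ 18·12 ≡ 13.
  x = λ² - 8 - 8 = 169 - 16 ≡ 8; y = λ·(8 - 8) - 23 ≡ 6. → (8, 6)

(8, 6)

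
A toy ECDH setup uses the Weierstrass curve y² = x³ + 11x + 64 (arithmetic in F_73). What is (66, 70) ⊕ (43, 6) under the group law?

(5, 68)

(66, 70) + (43, 6). λ = (6 - 70)/(43 - 66) ≡ 9/50 mod 73. 50⁻¹ ≡ 19 (mod 73), so λ ≡ 25.
  x = λ² - 66 - 43 = 625 - 109 ≡ 5; y = λ·(66 - 5) - 70 ≡ 68. → (5, 68)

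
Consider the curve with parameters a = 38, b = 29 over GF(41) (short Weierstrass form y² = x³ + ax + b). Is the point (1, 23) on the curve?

no

y² = 23² ≡ 37; x³ + 38x + 29 = 68 ≡ 27 (mod 41). 37 ≠ 27.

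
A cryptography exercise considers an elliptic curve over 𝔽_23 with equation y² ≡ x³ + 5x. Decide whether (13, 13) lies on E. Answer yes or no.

y² = 13² ≡ 8; x³ + 5x + 0 = 2262 ≡ 8 (mod 23). 8 = 8.

yes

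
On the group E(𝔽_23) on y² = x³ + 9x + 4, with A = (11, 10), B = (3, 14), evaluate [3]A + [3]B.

(16, 14)

First 3A:
Repeated addition: build up to 3A.
2A: tangent at (11, 10): λ = (3·11² + 9)/(2·10) ≡ 4/20. 20⁻¹ ≡ 15 (mod 23) since 20·15 = 300 ≡ 1, so λ ≡ 4·15 ≡ 14.
  x = λ² - 11 - 11 = 196 - 22 ≡ 13; y = λ·(11 - 13) - 10 ≡ 8. → (13, 8)
3A: (13, 8) + (11, 10). λ = (10 - 8)/(11 - 13) ≡ 2/21 mod 23. 21⁻¹ ≡ 11 (mod 23), so λ ≡ 22.
  x = λ² - 13 - 11 = 484 - 24 ≡ 0; y = λ·(13 - 0) - 8 ≡ 2. → (0, 2)
3A = (0, 2).
Next 3B:
Repeated addition: build up to 3B.
2B: tangent at (3, 14): λ = (3·3² + 9)/(2·14) ≡ 13/5. 5⁻¹ ≡ 14 (mod 23) since 5·14 = 70 ≡ 1, so λ ≡ 13·14 ≡ 21.
  x = λ² - 3 - 3 = 441 - 6 ≡ 21; y = λ·(3 - 21) - 14 ≡ 22. → (21, 22)
3B: (21, 22) + (3, 14). λ = (14 - 22)/(3 - 21) ≡ 15/5 mod 23. 5⁻¹ ≡ 14 (mod 23), so λ ≡ 3.
  x = λ² - 21 - 3 = 9 - 24 ≡ 8; y = λ·(21 - 8) - 22 ≡ 17. → (8, 17)
3B = (8, 17).
Finally 3A + 3B:
(0, 2) + (8, 17). λ = (17 - 2)/(8 - 0) ≡ 15/8 mod 23. 8⁻¹ ≡ 3 (mod 23), so λ ≡ 22.
  x = λ² - 0 - 8 = 484 - 8 ≡ 16; y = λ·(0 - 16) - 2 ≡ 14. → (16, 14)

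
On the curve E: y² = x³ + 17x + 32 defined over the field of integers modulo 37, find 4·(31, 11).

(9, 27)

Write G = (31, 11).
Repeated addition: build up to 4G.
2G: tangent at (31, 11): λ = (3·31² + 17)/(2·11) ≡ 14/22. 22⁻¹ ≡ 32 (mod 37) since 22·32 = 704 ≡ 1, so λ ≡ 14·32 ≡ 4.
  x = λ² - 31 - 31 = 16 - 62 ≡ 28; y = λ·(31 - 28) - 11 ≡ 1. → (28, 1)
3G: (28, 1) + (31, 11). λ = (11 - 1)/(31 - 28) ≡ 10/3 mod 37. 3⁻¹ ≡ 25 (mod 37), so λ ≡ 28.
  x = λ² - 28 - 31 = 784 - 59 ≡ 22; y = λ·(28 - 22) - 1 ≡ 19. → (22, 19)
4G: (22, 19) + (31, 11). λ = (11 - 19)/(31 - 22) ≡ 29/9 mod 37. 9⁻¹ ≡ 33 (mod 37), so λ ≡ 32.
  x = λ² - 22 - 31 = 1024 - 53 ≡ 9; y = λ·(22 - 9) - 19 ≡ 27. → (9, 27)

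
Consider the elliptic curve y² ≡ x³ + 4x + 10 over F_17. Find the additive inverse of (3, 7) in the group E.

(3, 10)

-(3, 7) = (3, -7 mod 17) = (3, 10).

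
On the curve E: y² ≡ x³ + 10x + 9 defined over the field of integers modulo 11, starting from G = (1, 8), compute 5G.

(1, 8)

Repeated addition: build up to 5G.
2G: tangent at (1, 8): λ = (3·1² + 10)/(2·8) ≡ 2/5. 5⁻¹ ≡ 9 (mod 11), so λ ≡ 2·9 ≡ 7.
  x = λ² - 1 - 1 = 49 - 2 ≡ 3; y = λ·(1 - 3) - 8 ≡ 0. → (3, 0)
3G: (3, 0) + (1, 8). λ = (8 - 0)/(1 - 3) ≡ 8/9 mod 11. 9⁻¹ ≡ 5 (mod 11) since 9·5 = 45 ≡ 1, so λ ≡ 7.
  x = λ² - 3 - 1 = 49 - 4 ≡ 1; y = λ·(3 - 1) - 0 ≡ 3. → (1, 3)
4G: (1, 3) + (1, 8): same x and y₁ ≡ -y₂, so the sum is 𝒪.
5G: 𝒪 + (1, 8) = (1, 8) (identity).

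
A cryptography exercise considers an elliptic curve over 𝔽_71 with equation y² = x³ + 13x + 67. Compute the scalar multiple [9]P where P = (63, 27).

Repeated addition: build up to 9P.
2P: tangent at (63, 27): λ = (3·63² + 13)/(2·27) ≡ 63/54. 54⁻¹ ≡ 25 (mod 71), so λ ≡ 63·25 ≡ 13.
  x = λ² - 63 - 63 = 169 - 126 ≡ 43; y = λ·(63 - 43) - 27 ≡ 20. → (43, 20)
3P: (43, 20) + (63, 27). λ = (27 - 20)/(63 - 43) ≡ 7/20 mod 71. 20⁻¹ ≡ 32 (mod 71), so λ ≡ 11.
  x = λ² - 43 - 63 = 121 - 106 ≡ 15; y = λ·(43 - 15) - 20 ≡ 4. → (15, 4)
4P: (15, 4) + (63, 27). λ = (27 - 4)/(63 - 15) ≡ 23/48 mod 71. 48⁻¹ ≡ 37 (mod 71) since 48·37 = 1776 ≡ 1, so λ ≡ 70.
  x = λ² - 15 - 63 = 4900 - 78 ≡ 65; y = λ·(15 - 65) - 4 ≡ 46. → (65, 46)
5P: (65, 46) + (63, 27). λ = (27 - 46)/(63 - 65) ≡ 52/69 mod 71. 69⁻¹ ≡ 35 (mod 71), so λ ≡ 45.
  x = λ² - 65 - 63 = 2025 - 128 ≡ 51; y = λ·(65 - 51) - 46 ≡ 16. → (51, 16)
6P: (51, 16) + (63, 27). λ = (27 - 16)/(63 - 51) ≡ 11/12 mod 71. 12⁻¹ ≡ 6 (mod 71), so λ ≡ 66.
  x = λ² - 51 - 63 = 4356 - 114 ≡ 53; y = λ·(51 - 53) - 16 ≡ 65. → (53, 65)
7P: (53, 65) + (63, 27). λ = (27 - 65)/(63 - 53) ≡ 33/10 mod 71. 10⁻¹ ≡ 64 (mod 71) since 10·64 = 640 ≡ 1, so λ ≡ 53.
  x = λ² - 53 - 63 = 2809 - 116 ≡ 66; y = λ·(53 - 66) - 65 ≡ 27. → (66, 27)
8P: (66, 27) + (63, 27). λ = (27 - 27)/(63 - 66) ≡ 0/68 mod 71. 68⁻¹ ≡ 47 (mod 71) since 68·47 = 3196 ≡ 1, so λ ≡ 0.
  x = λ² - 66 - 63 = 0 - 129 ≡ 13; y = λ·(66 - 13) - 27 ≡ 44. → (13, 44)
9P: (13, 44) + (63, 27). λ = (27 - 44)/(63 - 13) ≡ 54/50 mod 71. 50⁻¹ ≡ 27 (mod 71) since 50·27 = 1350 ≡ 1, so λ ≡ 38.
  x = λ² - 13 - 63 = 1444 - 76 ≡ 19; y = λ·(13 - 19) - 44 ≡ 12. → (19, 12)

(19, 12)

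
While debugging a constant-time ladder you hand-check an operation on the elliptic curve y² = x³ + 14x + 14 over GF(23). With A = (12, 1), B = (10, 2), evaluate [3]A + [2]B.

(11, 2)

First 3A:
Repeated addition: build up to 3A.
2A: tangent at (12, 1): λ = (3·12² + 14)/(2·1) ≡ 9/2. 2⁻¹ ≡ 12 (mod 23), so λ ≡ 9·12 ≡ 16.
  x = λ² - 12 - 12 = 256 - 24 ≡ 2; y = λ·(12 - 2) - 1 ≡ 21. → (2, 21)
3A: (2, 21) + (12, 1). λ = (1 - 21)/(12 - 2) ≡ 3/10 mod 23. 10⁻¹ ≡ 7 (mod 23), so λ ≡ 21.
  x = λ² - 2 - 12 = 441 - 14 ≡ 13; y = λ·(2 - 13) - 21 ≡ 1. → (13, 1)
3A = (13, 1).
Next 2B:
Repeated addition: build up to 2B.
2B: tangent at (10, 2): λ = (3·10² + 14)/(2·2) ≡ 15/4. 4⁻¹ ≡ 6 (mod 23) since 4·6 = 24 ≡ 1, so λ ≡ 15·6 ≡ 21.
  x = λ² - 10 - 10 = 441 - 20 ≡ 7; y = λ·(10 - 7) - 2 ≡ 15. → (7, 15)
2B = (7, 15).
Finally 3A + 2B:
(13, 1) + (7, 15). λ = (15 - 1)/(7 - 13) ≡ 14/17 mod 23. 17⁻¹ ≡ 19 (mod 23), so λ ≡ 13.
  x = λ² - 13 - 7 = 169 - 20 ≡ 11; y = λ·(13 - 11) - 1 ≡ 2. → (11, 2)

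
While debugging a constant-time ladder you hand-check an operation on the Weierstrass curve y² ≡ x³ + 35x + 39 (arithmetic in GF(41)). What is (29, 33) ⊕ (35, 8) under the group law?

(29, 33) + (35, 8). λ = (8 - 33)/(35 - 29) ≡ 16/6 mod 41. 6⁻¹ ≡ 7 (mod 41), so λ ≡ 30.
  x = λ² - 29 - 35 = 900 - 64 ≡ 16; y = λ·(29 - 16) - 33 ≡ 29. → (16, 29)

(16, 29)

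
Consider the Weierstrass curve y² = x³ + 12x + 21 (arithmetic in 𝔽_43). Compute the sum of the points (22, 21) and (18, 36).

(9, 27)

(22, 21) + (18, 36). λ = (36 - 21)/(18 - 22) ≡ 15/39 mod 43. 39⁻¹ ≡ 32 (mod 43), so λ ≡ 7.
  x = λ² - 22 - 18 = 49 - 40 ≡ 9; y = λ·(22 - 9) - 21 ≡ 27. → (9, 27)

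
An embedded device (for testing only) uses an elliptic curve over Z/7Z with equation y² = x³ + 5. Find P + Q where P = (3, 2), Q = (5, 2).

(3, 2) + (5, 2). λ = (2 - 2)/(5 - 3) ≡ 0/2 mod 7. 2⁻¹ ≡ 4 (mod 7), so λ ≡ 0.
  x = λ² - 3 - 5 = 0 - 8 ≡ 6; y = λ·(3 - 6) - 2 ≡ 5. → (6, 5)

(6, 5)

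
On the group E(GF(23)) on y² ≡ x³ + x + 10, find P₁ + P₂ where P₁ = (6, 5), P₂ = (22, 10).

(11, 15)

(6, 5) + (22, 10). λ = (10 - 5)/(22 - 6) ≡ 5/16 mod 23. 16⁻¹ ≡ 13 (mod 23) since 16·13 = 208 ≡ 1, so λ ≡ 19.
  x = λ² - 6 - 22 = 361 - 28 ≡ 11; y = λ·(6 - 11) - 5 ≡ 15. → (11, 15)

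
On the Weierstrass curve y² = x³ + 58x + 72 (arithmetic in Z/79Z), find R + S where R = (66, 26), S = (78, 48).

(66, 26) + (78, 48). λ = (48 - 26)/(78 - 66) ≡ 22/12 mod 79. 12⁻¹ ≡ 33 (mod 79), so λ ≡ 15.
  x = λ² - 66 - 78 = 225 - 144 ≡ 2; y = λ·(66 - 2) - 26 ≡ 65. → (2, 65)

(2, 65)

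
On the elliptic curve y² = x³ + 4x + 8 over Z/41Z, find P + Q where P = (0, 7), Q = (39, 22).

(0, 7) + (39, 22). λ = (22 - 7)/(39 - 0) ≡ 15/39 mod 41. 39⁻¹ ≡ 20 (mod 41), so λ ≡ 13.
  x = λ² - 0 - 39 = 169 - 39 ≡ 7; y = λ·(0 - 7) - 7 ≡ 25. → (7, 25)

(7, 25)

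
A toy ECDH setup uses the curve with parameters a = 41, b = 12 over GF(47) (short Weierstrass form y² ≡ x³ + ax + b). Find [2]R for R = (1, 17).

(0, 23)

tangent at (1, 17): λ = (3·1² + 41)/(2·17) ≡ 44/34. 34⁻¹ ≡ 18 (mod 47), so λ ≡ 44·18 ≡ 40.
  x = λ² - 1 - 1 = 1600 - 2 ≡ 0; y = λ·(1 - 0) - 17 ≡ 23. → (0, 23)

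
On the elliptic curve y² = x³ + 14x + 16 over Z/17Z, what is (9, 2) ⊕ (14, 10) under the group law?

(2, 16)

(9, 2) + (14, 10). λ = (10 - 2)/(14 - 9) ≡ 8/5 mod 17. 5⁻¹ ≡ 7 (mod 17) since 5·7 = 35 ≡ 1, so λ ≡ 5.
  x = λ² - 9 - 14 = 25 - 23 ≡ 2; y = λ·(9 - 2) - 2 ≡ 16. → (2, 16)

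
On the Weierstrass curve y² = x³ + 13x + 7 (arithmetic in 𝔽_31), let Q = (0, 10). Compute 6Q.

Double-and-add on 6 = (110)₂. Start with Q = (0, 10) for the leading 1-bit.
double: tangent at (0, 10): λ = (3·0² + 13)/(2·10) ≡ 13/20. 20⁻¹ ≡ 14 (mod 31), so λ ≡ 13·14 ≡ 27.
  x = λ² - 0 - 0 = 729 - 0 ≡ 16; y = λ·(0 - 16) - 10 ≡ 23. → (16, 23)
add Q: (16, 23) + (0, 10). λ = (10 - 23)/(0 - 16) ≡ 18/15 mod 31. 15⁻¹ ≡ 29 (mod 31), so λ ≡ 26.
  x = λ² - 16 - 0 = 676 - 16 ≡ 9; y = λ·(16 - 9) - 23 ≡ 4. → (9, 4)
double: tangent at (9, 4): λ = (3·9² + 13)/(2·4) ≡ 8/8. 8⁻¹ ≡ 4 (mod 31), so λ ≡ 8·4 ≡ 1.
  x = λ² - 9 - 9 = 1 - 18 ≡ 14; y = λ·(9 - 14) - 4 ≡ 22. → (14, 22)

(14, 22)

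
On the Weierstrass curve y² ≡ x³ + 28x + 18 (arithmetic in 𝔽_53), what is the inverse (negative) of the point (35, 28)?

-(35, 28) = (35, -28 mod 53) = (35, 25).

(35, 25)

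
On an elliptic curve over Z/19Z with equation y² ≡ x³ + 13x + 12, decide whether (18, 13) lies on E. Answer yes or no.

yes

y² = 13² ≡ 17; x³ + 13x + 12 = 6078 ≡ 17 (mod 19). 17 = 17.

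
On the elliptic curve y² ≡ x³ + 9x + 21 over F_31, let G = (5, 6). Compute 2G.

tangent at (5, 6): λ = (3·5² + 9)/(2·6) ≡ 22/12. 12⁻¹ ≡ 13 (mod 31), so λ ≡ 22·13 ≡ 7.
  x = λ² - 5 - 5 = 49 - 10 ≡ 8; y = λ·(5 - 8) - 6 ≡ 4. → (8, 4)

(8, 4)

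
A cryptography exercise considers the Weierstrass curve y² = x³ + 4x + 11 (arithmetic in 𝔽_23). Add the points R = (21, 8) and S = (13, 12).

(21, 8) + (13, 12). λ = (12 - 8)/(13 - 21) ≡ 4/15 mod 23. 15⁻¹ ≡ 20 (mod 23), so λ ≡ 11.
  x = λ² - 21 - 13 = 121 - 34 ≡ 18; y = λ·(21 - 18) - 8 ≡ 2. → (18, 2)

(18, 2)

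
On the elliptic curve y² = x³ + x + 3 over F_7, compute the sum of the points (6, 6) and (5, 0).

(6, 6) + (5, 0). λ = (0 - 6)/(5 - 6) ≡ 1/6 mod 7. 6⁻¹ ≡ 6 (mod 7), so λ ≡ 6.
  x = λ² - 6 - 5 = 36 - 11 ≡ 4; y = λ·(6 - 4) - 6 ≡ 6. → (4, 6)

(4, 6)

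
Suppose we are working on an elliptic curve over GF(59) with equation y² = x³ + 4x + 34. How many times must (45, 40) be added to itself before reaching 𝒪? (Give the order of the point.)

2P: tangent at (45, 40): λ = (3·45² + 4)/(2·40) ≡ 2/21. 21⁻¹ ≡ 45 (mod 59), so λ ≡ 2·45 ≡ 31.
  x = λ² - 45 - 45 = 961 - 90 ≡ 45; y = λ·(45 - 45) - 40 ≡ 19. → (45, 19)
3P: (45, 19) + (45, 40): same x and y₁ ≡ -y₂, so the sum is 𝒪.
3P = 𝒪, so the order is 3.

3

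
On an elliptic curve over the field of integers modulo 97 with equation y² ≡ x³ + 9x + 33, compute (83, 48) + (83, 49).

O

The two points share x = 83 and their y-coordinates satisfy 48 + 49 ≡ 0 (mod 97), so they are inverses. Their sum is O.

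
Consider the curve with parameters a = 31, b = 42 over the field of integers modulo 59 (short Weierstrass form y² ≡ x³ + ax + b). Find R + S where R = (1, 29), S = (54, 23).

(1, 29) + (54, 23). λ = (23 - 29)/(54 - 1) ≡ 53/53 mod 59. 53⁻¹ ≡ 49 (mod 59), so λ ≡ 1.
  x = λ² - 1 - 54 = 1 - 55 ≡ 5; y = λ·(1 - 5) - 29 ≡ 26. → (5, 26)

(5, 26)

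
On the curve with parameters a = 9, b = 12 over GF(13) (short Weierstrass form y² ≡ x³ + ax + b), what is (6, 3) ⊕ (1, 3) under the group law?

(6, 3) + (1, 3). λ = (3 - 3)/(1 - 6) ≡ 0/8 mod 13. 8⁻¹ ≡ 5 (mod 13) since 8·5 = 40 ≡ 1, so λ ≡ 0.
  x = λ² - 6 - 1 = 0 - 7 ≡ 6; y = λ·(6 - 6) - 3 ≡ 10. → (6, 10)

(6, 10)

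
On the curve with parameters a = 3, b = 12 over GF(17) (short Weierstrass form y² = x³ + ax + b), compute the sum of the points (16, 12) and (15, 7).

(11, 13)

(16, 12) + (15, 7). λ = (7 - 12)/(15 - 16) ≡ 12/16 mod 17. 16⁻¹ ≡ 16 (mod 17), so λ ≡ 5.
  x = λ² - 16 - 15 = 25 - 31 ≡ 11; y = λ·(16 - 11) - 12 ≡ 13. → (11, 13)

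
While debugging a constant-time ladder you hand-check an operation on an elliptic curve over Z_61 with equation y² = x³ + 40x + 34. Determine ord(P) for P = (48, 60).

6

2P: tangent at (48, 60): λ = (3·48² + 40)/(2·60) ≡ 59/59. 59⁻¹ ≡ 30 (mod 61), so λ ≡ 59·30 ≡ 1.
  x = λ² - 48 - 48 = 1 - 96 ≡ 27; y = λ·(48 - 27) - 60 ≡ 22. → (27, 22)
3P: (27, 22) + (48, 60). λ = (60 - 22)/(48 - 27) ≡ 38/21 mod 61. 21⁻¹ ≡ 32 (mod 61), so λ ≡ 57.
  x = λ² - 27 - 48 = 3249 - 75 ≡ 2; y = λ·(27 - 2) - 22 ≡ 0. → (2, 0)
4P: (2, 0) + (48, 60). λ = (60 - 0)/(48 - 2) ≡ 60/46 mod 61. 46⁻¹ ≡ 4 (mod 61) since 46·4 = 184 ≡ 1, so λ ≡ 57.
  x = λ² - 2 - 48 = 3249 - 50 ≡ 27; y = λ·(2 - 27) - 0 ≡ 39. → (27, 39)
5P: (27, 39) + (48, 60). λ = (60 - 39)/(48 - 27) ≡ 21/21 mod 61. 21⁻¹ ≡ 32 (mod 61) since 21·32 = 672 ≡ 1, so λ ≡ 1.
  x = λ² - 27 - 48 = 1 - 75 ≡ 48; y = λ·(27 - 48) - 39 ≡ 1. → (48, 1)
6P: (48, 1) + (48, 60): same x and y₁ ≡ -y₂, so the sum is ∞.
6P = ∞, so the order is 6.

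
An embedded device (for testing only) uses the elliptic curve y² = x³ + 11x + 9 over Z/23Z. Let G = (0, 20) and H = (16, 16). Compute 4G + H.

(9, 20)

First 4G:
Double-and-add on 4 = (100)₂. Start with G = (0, 20) for the leading 1-bit.
double: tangent at (0, 20): λ = (3·0² + 11)/(2·20) ≡ 11/17. 17⁻¹ ≡ 19 (mod 23) since 17·19 = 323 ≡ 1, so λ ≡ 11·19 ≡ 2.
  x = λ² - 0 - 0 = 4 - 0 ≡ 4; y = λ·(0 - 4) - 20 ≡ 18. → (4, 18)
double: tangent at (4, 18): λ = (3·4² + 11)/(2·18) ≡ 13/13. 13⁻¹ ≡ 16 (mod 23) since 13·16 = 208 ≡ 1, so λ ≡ 13·16 ≡ 1.
  x = λ² - 4 - 4 = 1 - 8 ≡ 16; y = λ·(4 - 16) - 18 ≡ 16. → (16, 16)
4G = (16, 16).
Finally 4G + H:
tangent at (16, 16): λ = (3·16² + 11)/(2·16) ≡ 20/9. 9⁻¹ ≡ 18 (mod 23), so λ ≡ 20·18 ≡ 15.
  x = λ² - 16 - 16 = 225 - 32 ≡ 9; y = λ·(16 - 9) - 16 ≡ 20. → (9, 20)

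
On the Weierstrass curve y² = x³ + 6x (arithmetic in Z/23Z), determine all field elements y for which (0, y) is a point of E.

x³ + 6x + 0 = 0 ≡ 0 (mod 23).
Only y = 0 satisfies y² ≡ 0.

0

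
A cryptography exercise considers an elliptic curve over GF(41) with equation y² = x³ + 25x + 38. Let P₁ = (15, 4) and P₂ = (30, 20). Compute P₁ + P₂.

(15, 4) + (30, 20). λ = (20 - 4)/(30 - 15) ≡ 16/15 mod 41. 15⁻¹ ≡ 11 (mod 41), so λ ≡ 12.
  x = λ² - 15 - 30 = 144 - 45 ≡ 17; y = λ·(15 - 17) - 4 ≡ 13. → (17, 13)

(17, 13)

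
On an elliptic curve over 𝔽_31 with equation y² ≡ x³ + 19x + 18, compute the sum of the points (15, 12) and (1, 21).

(15, 12) + (1, 21). λ = (21 - 12)/(1 - 15) ≡ 9/17 mod 31. 17⁻¹ ≡ 11 (mod 31) since 17·11 = 187 ≡ 1, so λ ≡ 6.
  x = λ² - 15 - 1 = 36 - 16 ≡ 20; y = λ·(15 - 20) - 12 ≡ 20. → (20, 20)

(20, 20)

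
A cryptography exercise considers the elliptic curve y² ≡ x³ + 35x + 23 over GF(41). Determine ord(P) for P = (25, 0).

2

2P: (25, 0) + (25, 0): same x and y₁ ≡ -y₂, so the sum is ∞.
2P = ∞, so the order is 2.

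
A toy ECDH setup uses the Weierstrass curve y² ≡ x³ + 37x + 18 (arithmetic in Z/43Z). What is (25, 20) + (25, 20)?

(4, 12)

tangent at (25, 20): λ = (3·25² + 37)/(2·20) ≡ 20/40. 40⁻¹ ≡ 14 (mod 43), so λ ≡ 20·14 ≡ 22.
  x = λ² - 25 - 25 = 484 - 50 ≡ 4; y = λ·(25 - 4) - 20 ≡ 12. → (4, 12)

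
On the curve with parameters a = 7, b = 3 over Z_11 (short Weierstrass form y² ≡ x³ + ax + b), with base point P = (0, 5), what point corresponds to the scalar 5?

(1, 0)

Repeated addition: build up to 5P.
2P: tangent at (0, 5): λ = (3·0² + 7)/(2·5) ≡ 7/10. 10⁻¹ ≡ 10 (mod 11), so λ ≡ 7·10 ≡ 4.
  x = λ² - 0 - 0 = 16 - 0 ≡ 5; y = λ·(0 - 5) - 5 ≡ 8. → (5, 8)
3P: (5, 8) + (0, 5). λ = (5 - 8)/(0 - 5) ≡ 8/6 mod 11. 6⁻¹ ≡ 2 (mod 11), so λ ≡ 5.
  x = λ² - 5 - 0 = 25 - 5 ≡ 9; y = λ·(5 - 9) - 8 ≡ 5. → (9, 5)
4P: (9, 5) + (0, 5). λ = (5 - 5)/(0 - 9) ≡ 0/2 mod 11. 2⁻¹ ≡ 6 (mod 11) since 2·6 = 12 ≡ 1, so λ ≡ 0.
  x = λ² - 9 - 0 = 0 - 9 ≡ 2; y = λ·(9 - 2) - 5 ≡ 6. → (2, 6)
5P: (2, 6) + (0, 5). λ = (5 - 6)/(0 - 2) ≡ 10/9 mod 11. 9⁻¹ ≡ 5 (mod 11), so λ ≡ 6.
  x = λ² - 2 - 0 = 36 - 2 ≡ 1; y = λ·(2 - 1) - 6 ≡ 0. → (1, 0)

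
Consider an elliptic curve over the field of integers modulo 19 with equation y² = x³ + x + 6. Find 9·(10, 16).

Write G = (10, 16).
Double-and-add on 9 = (1001)₂. Start with G = (10, 16) for the leading 1-bit.
double: tangent at (10, 16): λ = (3·10² + 1)/(2·16) ≡ 16/13. 13⁻¹ ≡ 3 (mod 19) since 13·3 = 39 ≡ 1, so λ ≡ 16·3 ≡ 10.
  x = λ² - 10 - 10 = 100 - 20 ≡ 4; y = λ·(10 - 4) - 16 ≡ 6. → (4, 6)
double: tangent at (4, 6): λ = (3·4² + 1)/(2·6) ≡ 11/12. 12⁻¹ ≡ 8 (mod 19) since 12·8 = 96 ≡ 1, so λ ≡ 11·8 ≡ 12.
  x = λ² - 4 - 4 = 144 - 8 ≡ 3; y = λ·(4 - 3) - 6 ≡ 6. → (3, 6)
double: tangent at (3, 6): λ = (3·3² + 1)/(2·6) ≡ 9/12. 12⁻¹ ≡ 8 (mod 19), so λ ≡ 9·8 ≡ 15.
  x = λ² - 3 - 3 = 225 - 6 ≡ 10; y = λ·(3 - 10) - 6 ≡ 3. → (10, 3)
add G: (10, 3) + (10, 16): same x and y₁ ≡ -y₂, so the sum is O.

O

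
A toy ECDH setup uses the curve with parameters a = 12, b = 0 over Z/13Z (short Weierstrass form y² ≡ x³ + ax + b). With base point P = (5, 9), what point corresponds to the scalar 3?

(5, 4)

Repeated addition: build up to 3P.
2P: tangent at (5, 9): λ = (3·5² + 12)/(2·9) ≡ 9/5. 5⁻¹ ≡ 8 (mod 13), so λ ≡ 9·8 ≡ 7.
  x = λ² - 5 - 5 = 49 - 10 ≡ 0; y = λ·(5 - 0) - 9 ≡ 0. → (0, 0)
3P: (0, 0) + (5, 9). λ = (9 - 0)/(5 - 0) ≡ 9/5 mod 13. 5⁻¹ ≡ 8 (mod 13), so λ ≡ 7.
  x = λ² - 0 - 5 = 49 - 5 ≡ 5; y = λ·(0 - 5) - 0 ≡ 4. → (5, 4)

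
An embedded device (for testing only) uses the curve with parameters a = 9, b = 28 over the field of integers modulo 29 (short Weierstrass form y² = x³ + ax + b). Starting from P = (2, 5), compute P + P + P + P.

(10, 25)

Double-and-add on 4 = (100)₂. Start with P = (2, 5) for the leading 1-bit.
double: tangent at (2, 5): λ = (3·2² + 9)/(2·5) ≡ 21/10. 10⁻¹ ≡ 3 (mod 29) since 10·3 = 30 ≡ 1, so λ ≡ 21·3 ≡ 5.
  x = λ² - 2 - 2 = 25 - 4 ≡ 21; y = λ·(2 - 21) - 5 ≡ 16. → (21, 16)
double: tangent at (21, 16): λ = (3·21² + 9)/(2·16) ≡ 27/3. 3⁻¹ ≡ 10 (mod 29), so λ ≡ 27·10 ≡ 9.
  x = λ² - 21 - 21 = 81 - 42 ≡ 10; y = λ·(21 - 10) - 16 ≡ 25. → (10, 25)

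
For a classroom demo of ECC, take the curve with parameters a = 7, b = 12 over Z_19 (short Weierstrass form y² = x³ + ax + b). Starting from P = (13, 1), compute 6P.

(18, 2)

Repeated addition: build up to 6P.
2P: tangent at (13, 1): λ = (3·13² + 7)/(2·1) ≡ 1/2. 2⁻¹ ≡ 10 (mod 19), so λ ≡ 1·10 ≡ 10.
  x = λ² - 13 - 13 = 100 - 26 ≡ 17; y = λ·(13 - 17) - 1 ≡ 16. → (17, 16)
3P: (17, 16) + (13, 1). λ = (1 - 16)/(13 - 17) ≡ 4/15 mod 19. 15⁻¹ ≡ 14 (mod 19) since 15·14 = 210 ≡ 1, so λ ≡ 18.
  x = λ² - 17 - 13 = 324 - 30 ≡ 9; y = λ·(17 - 9) - 16 ≡ 14. → (9, 14)
4P: (9, 14) + (13, 1). λ = (1 - 14)/(13 - 9) ≡ 6/4 mod 19. 4⁻¹ ≡ 5 (mod 19), so λ ≡ 11.
  x = λ² - 9 - 13 = 121 - 22 ≡ 4; y = λ·(9 - 4) - 14 ≡ 3. → (4, 3)
5P: (4, 3) + (13, 1). λ = (1 - 3)/(13 - 4) ≡ 17/9 mod 19. 9⁻¹ ≡ 17 (mod 19) since 9·17 = 153 ≡ 1, so λ ≡ 4.
  x = λ² - 4 - 13 = 16 - 17 ≡ 18; y = λ·(4 - 18) - 3 ≡ 17. → (18, 17)
6P: (18, 17) + (13, 1). λ = (1 - 17)/(13 - 18) ≡ 3/14 mod 19. 14⁻¹ ≡ 15 (mod 19), so λ ≡ 7.
  x = λ² - 18 - 13 = 49 - 31 ≡ 18; y = λ·(18 - 18) - 17 ≡ 2. → (18, 2)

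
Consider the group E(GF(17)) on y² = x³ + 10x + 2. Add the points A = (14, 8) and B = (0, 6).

(14, 8) + (0, 6). λ = (6 - 8)/(0 - 14) ≡ 15/3 mod 17. 3⁻¹ ≡ 6 (mod 17), so λ ≡ 5.
  x = λ² - 14 - 0 = 25 - 14 ≡ 11; y = λ·(14 - 11) - 8 ≡ 7. → (11, 7)

(11, 7)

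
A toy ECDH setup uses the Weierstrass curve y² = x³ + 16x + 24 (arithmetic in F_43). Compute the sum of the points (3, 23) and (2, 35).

(3, 23) + (2, 35). λ = (35 - 23)/(2 - 3) ≡ 12/42 mod 43. 42⁻¹ ≡ 42 (mod 43) since 42·42 = 1764 ≡ 1, so λ ≡ 31.
  x = λ² - 3 - 2 = 961 - 5 ≡ 10; y = λ·(3 - 10) - 23 ≡ 18. → (10, 18)

(10, 18)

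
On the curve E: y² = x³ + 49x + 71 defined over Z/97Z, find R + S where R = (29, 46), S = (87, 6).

(17, 26)

(29, 46) + (87, 6). λ = (6 - 46)/(87 - 29) ≡ 57/58 mod 97. 58⁻¹ ≡ 92 (mod 97) since 58·92 = 5336 ≡ 1, so λ ≡ 6.
  x = λ² - 29 - 87 = 36 - 116 ≡ 17; y = λ·(29 - 17) - 46 ≡ 26. → (17, 26)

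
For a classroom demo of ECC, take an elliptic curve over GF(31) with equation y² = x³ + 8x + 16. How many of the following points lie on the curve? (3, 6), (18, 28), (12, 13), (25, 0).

(3, 6): 6² ≡ 5, rhs ≡ 5 → on.
(18, 28): 28² ≡ 9, rhs ≡ 9 → on.
(12, 13): 13² ≡ 14, rhs ≡ 11 → off.
(25, 0): 0² ≡ 0, rhs ≡ 0 → on.

3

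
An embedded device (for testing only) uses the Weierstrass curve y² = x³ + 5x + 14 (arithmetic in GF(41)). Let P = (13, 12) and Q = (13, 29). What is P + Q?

The two points share x = 13 and their y-coordinates satisfy 12 + 29 ≡ 0 (mod 41), so they are inverses. Their sum is O.

O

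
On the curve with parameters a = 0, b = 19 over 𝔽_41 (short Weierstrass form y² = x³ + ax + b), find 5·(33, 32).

Write Q = (33, 32).
Repeated addition: build up to 5Q.
2Q: tangent at (33, 32): λ = (3·33² + 0)/(2·32) ≡ 28/23. 23⁻¹ ≡ 25 (mod 41), so λ ≡ 28·25 ≡ 3.
  x = λ² - 33 - 33 = 9 - 66 ≡ 25; y = λ·(33 - 25) - 32 ≡ 33. → (25, 33)
3Q: (25, 33) + (33, 32). λ = (32 - 33)/(33 - 25) ≡ 40/8 mod 41. 8⁻¹ ≡ 36 (mod 41) since 8·36 = 288 ≡ 1, so λ ≡ 5.
  x = λ² - 25 - 33 = 25 - 58 ≡ 8; y = λ·(25 - 8) - 33 ≡ 11. → (8, 11)
4Q: (8, 11) + (33, 32). λ = (32 - 11)/(33 - 8) ≡ 21/25 mod 41. 25⁻¹ ≡ 23 (mod 41) since 25·23 = 575 ≡ 1, so λ ≡ 32.
  x = λ² - 8 - 33 = 1024 - 41 ≡ 40; y = λ·(8 - 40) - 11 ≡ 31. → (40, 31)
5Q: (40, 31) + (33, 32). λ = (32 - 31)/(33 - 40) ≡ 1/34 mod 41. 34⁻¹ ≡ 35 (mod 41), so λ ≡ 35.
  x = λ² - 40 - 33 = 1225 - 73 ≡ 4; y = λ·(40 - 4) - 31 ≡ 40. → (4, 40)

(4, 40)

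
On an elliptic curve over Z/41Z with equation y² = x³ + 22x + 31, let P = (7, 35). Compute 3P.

Repeated addition: build up to 3P.
2P: tangent at (7, 35): λ = (3·7² + 22)/(2·35) ≡ 5/29. 29⁻¹ ≡ 17 (mod 41), so λ ≡ 5·17 ≡ 3.
  x = λ² - 7 - 7 = 9 - 14 ≡ 36; y = λ·(7 - 36) - 35 ≡ 1. → (36, 1)
3P: (36, 1) + (7, 35). λ = (35 - 1)/(7 - 36) ≡ 34/12 mod 41. 12⁻¹ ≡ 24 (mod 41) since 12·24 = 288 ≡ 1, so λ ≡ 37.
  x = λ² - 36 - 7 = 1369 - 43 ≡ 14; y = λ·(36 - 14) - 1 ≡ 34. → (14, 34)

(14, 34)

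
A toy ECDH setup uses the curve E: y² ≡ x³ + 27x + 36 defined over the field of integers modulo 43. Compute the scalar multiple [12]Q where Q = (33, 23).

Double-and-add on 12 = (1100)₂. Start with Q = (33, 23) for the leading 1-bit.
double: tangent at (33, 23): λ = (3·33² + 27)/(2·23) ≡ 26/3. 3⁻¹ ≡ 29 (mod 43) since 3·29 = 87 ≡ 1, so λ ≡ 26·29 ≡ 23.
  x = λ² - 33 - 33 = 529 - 66 ≡ 33; y = λ·(33 - 33) - 23 ≡ 20. → (33, 20)
add Q: (33, 20) + (33, 23): same x and y₁ ≡ -y₂, so the sum is the point at infinity.
double: the point at infinity + the point at infinity = the point at infinity (identity).
double: the point at infinity + the point at infinity = the point at infinity (identity).

O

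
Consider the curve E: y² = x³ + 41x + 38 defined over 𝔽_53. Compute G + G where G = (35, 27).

tangent at (35, 27): λ = (3·35² + 41)/(2·27) ≡ 6/1. 1⁻¹ ≡ 1 (mod 53) since 1·1 = 1 ≡ 1, so λ ≡ 6·1 ≡ 6.
  x = λ² - 35 - 35 = 36 - 70 ≡ 19; y = λ·(35 - 19) - 27 ≡ 16. → (19, 16)

(19, 16)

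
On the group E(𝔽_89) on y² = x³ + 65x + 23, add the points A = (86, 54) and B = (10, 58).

(11, 17)

(86, 54) + (10, 58). λ = (58 - 54)/(10 - 86) ≡ 4/13 mod 89. 13⁻¹ ≡ 48 (mod 89), so λ ≡ 14.
  x = λ² - 86 - 10 = 196 - 96 ≡ 11; y = λ·(86 - 11) - 54 ≡ 17. → (11, 17)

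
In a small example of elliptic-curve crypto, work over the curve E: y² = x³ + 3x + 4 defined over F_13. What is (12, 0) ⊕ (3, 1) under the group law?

(7, 11)

(12, 0) + (3, 1). λ = (1 - 0)/(3 - 12) ≡ 1/4 mod 13. 4⁻¹ ≡ 10 (mod 13), so λ ≡ 10.
  x = λ² - 12 - 3 = 100 - 15 ≡ 7; y = λ·(12 - 7) - 0 ≡ 11. → (7, 11)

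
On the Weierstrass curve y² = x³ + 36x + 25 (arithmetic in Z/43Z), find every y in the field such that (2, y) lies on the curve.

x³ + 36x + 25 = 105 ≡ 19 (mod 43).
19 is a non-residue mod 43; no y exists.

none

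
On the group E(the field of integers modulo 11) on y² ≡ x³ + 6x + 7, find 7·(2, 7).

Write P = (2, 7).
Repeated addition: build up to 7P.
2P: tangent at (2, 7): λ = (3·2² + 6)/(2·7) ≡ 7/3. 3⁻¹ ≡ 4 (mod 11) since 3·4 = 12 ≡ 1, so λ ≡ 7·4 ≡ 6.
  x = λ² - 2 - 2 = 36 - 4 ≡ 10; y = λ·(2 - 10) - 7 ≡ 0. → (10, 0)
3P: (10, 0) + (2, 7). λ = (7 - 0)/(2 - 10) ≡ 7/3 mod 11. 3⁻¹ ≡ 4 (mod 11), so λ ≡ 6.
  x = λ² - 10 - 2 = 36 - 12 ≡ 2; y = λ·(10 - 2) - 0 ≡ 4. → (2, 4)
4P: (2, 4) + (2, 7): same x and y₁ ≡ -y₂, so the sum is 𝒪.
5P: 𝒪 + (2, 7) = (2, 7) (identity).
6P: tangent at (2, 7): λ = (3·2² + 6)/(2·7) ≡ 7/3. 3⁻¹ ≡ 4 (mod 11), so λ ≡ 7·4 ≡ 6.
  x = λ² - 2 - 2 = 36 - 4 ≡ 10; y = λ·(2 - 10) - 7 ≡ 0. → (10, 0)
7P: (10, 0) + (2, 7). λ = (7 - 0)/(2 - 10) ≡ 7/3 mod 11. 3⁻¹ ≡ 4 (mod 11) since 3·4 = 12 ≡ 1, so λ ≡ 6.
  x = λ² - 10 - 2 = 36 - 12 ≡ 2; y = λ·(10 - 2) - 0 ≡ 4. → (2, 4)

(2, 4)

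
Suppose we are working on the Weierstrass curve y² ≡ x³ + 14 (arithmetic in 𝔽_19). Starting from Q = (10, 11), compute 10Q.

Repeated addition: build up to 10Q.
2Q: tangent at (10, 11): λ = (3·10² + 0)/(2·11) ≡ 15/3. 3⁻¹ ≡ 13 (mod 19), so λ ≡ 15·13 ≡ 5.
  x = λ² - 10 - 10 = 25 - 20 ≡ 5; y = λ·(10 - 5) - 11 ≡ 14. → (5, 14)
3Q: (5, 14) + (10, 11). λ = (11 - 14)/(10 - 5) ≡ 16/5 mod 19. 5⁻¹ ≡ 4 (mod 19) since 5·4 = 20 ≡ 1, so λ ≡ 7.
  x = λ² - 5 - 10 = 49 - 15 ≡ 15; y = λ·(5 - 15) - 14 ≡ 11. → (15, 11)
4Q: (15, 11) + (10, 11). λ = (11 - 11)/(10 - 15) ≡ 0/14 mod 19. 14⁻¹ ≡ 15 (mod 19), so λ ≡ 0.
  x = λ² - 15 - 10 = 0 - 25 ≡ 13; y = λ·(15 - 13) - 11 ≡ 8. → (13, 8)
5Q: (13, 8) + (10, 11). λ = (11 - 8)/(10 - 13) ≡ 3/16 mod 19. 16⁻¹ ≡ 6 (mod 19), so λ ≡ 18.
  x = λ² - 13 - 10 = 324 - 23 ≡ 16; y = λ·(13 - 16) - 8 ≡ 14. → (16, 14)
6Q: (16, 14) + (10, 11). λ = (11 - 14)/(10 - 16) ≡ 16/13 mod 19. 13⁻¹ ≡ 3 (mod 19), so λ ≡ 10.
  x = λ² - 16 - 10 = 100 - 26 ≡ 17; y = λ·(16 - 17) - 14 ≡ 14. → (17, 14)
7Q: (17, 14) + (10, 11). λ = (11 - 14)/(10 - 17) ≡ 16/12 mod 19. 12⁻¹ ≡ 8 (mod 19), so λ ≡ 14.
  x = λ² - 17 - 10 = 196 - 27 ≡ 17; y = λ·(17 - 17) - 14 ≡ 5. → (17, 5)
8Q: (17, 5) + (10, 11). λ = (11 - 5)/(10 - 17) ≡ 6/12 mod 19. 12⁻¹ ≡ 8 (mod 19) since 12·8 = 96 ≡ 1, so λ ≡ 10.
  x = λ² - 17 - 10 = 100 - 27 ≡ 16; y = λ·(17 - 16) - 5 ≡ 5. → (16, 5)
9Q: (16, 5) + (10, 11). λ = (11 - 5)/(10 - 16) ≡ 6/13 mod 19. 13⁻¹ ≡ 3 (mod 19), so λ ≡ 18.
  x = λ² - 16 - 10 = 324 - 26 ≡ 13; y = λ·(16 - 13) - 5 ≡ 11. → (13, 11)
10Q: (13, 11) + (10, 11). λ = (11 - 11)/(10 - 13) ≡ 0/16 mod 19. 16⁻¹ ≡ 6 (mod 19), so λ ≡ 0.
  x = λ² - 13 - 10 = 0 - 23 ≡ 15; y = λ·(13 - 15) - 11 ≡ 8. → (15, 8)

(15, 8)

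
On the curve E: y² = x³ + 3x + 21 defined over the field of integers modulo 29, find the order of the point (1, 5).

2P: tangent at (1, 5): λ = (3·1² + 3)/(2·5) ≡ 6/10. 10⁻¹ ≡ 3 (mod 29) since 10·3 = 30 ≡ 1, so λ ≡ 6·3 ≡ 18.
  x = λ² - 1 - 1 = 324 - 2 ≡ 3; y = λ·(1 - 3) - 5 ≡ 17. → (3, 17)
3P: (3, 17) + (1, 5). λ = (5 - 17)/(1 - 3) ≡ 17/27 mod 29. 27⁻¹ ≡ 14 (mod 29) since 27·14 = 378 ≡ 1, so λ ≡ 6.
  x = λ² - 3 - 1 = 36 - 4 ≡ 3; y = λ·(3 - 3) - 17 ≡ 12. → (3, 12)
4P: (3, 12) + (1, 5). λ = (5 - 12)/(1 - 3) ≡ 22/27 mod 29. 27⁻¹ ≡ 14 (mod 29) since 27·14 = 378 ≡ 1, so λ ≡ 18.
  x = λ² - 3 - 1 = 324 - 4 ≡ 1; y = λ·(3 - 1) - 12 ≡ 24. → (1, 24)
5P: (1, 24) + (1, 5): same x and y₁ ≡ -y₂, so the sum is ∞.
5P = ∞, so the order is 5.

5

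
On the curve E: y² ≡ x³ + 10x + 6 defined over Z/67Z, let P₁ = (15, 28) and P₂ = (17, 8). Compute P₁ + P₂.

(1, 33)

(15, 28) + (17, 8). λ = (8 - 28)/(17 - 15) ≡ 47/2 mod 67. 2⁻¹ ≡ 34 (mod 67) since 2·34 = 68 ≡ 1, so λ ≡ 57.
  x = λ² - 15 - 17 = 3249 - 32 ≡ 1; y = λ·(15 - 1) - 28 ≡ 33. → (1, 33)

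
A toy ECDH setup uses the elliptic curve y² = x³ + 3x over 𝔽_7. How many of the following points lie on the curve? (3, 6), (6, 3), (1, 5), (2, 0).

(3, 6): 6² ≡ 1, rhs ≡ 1 → on.
(6, 3): 3² ≡ 2, rhs ≡ 3 → off.
(1, 5): 5² ≡ 4, rhs ≡ 4 → on.
(2, 0): 0² ≡ 0, rhs ≡ 0 → on.

3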